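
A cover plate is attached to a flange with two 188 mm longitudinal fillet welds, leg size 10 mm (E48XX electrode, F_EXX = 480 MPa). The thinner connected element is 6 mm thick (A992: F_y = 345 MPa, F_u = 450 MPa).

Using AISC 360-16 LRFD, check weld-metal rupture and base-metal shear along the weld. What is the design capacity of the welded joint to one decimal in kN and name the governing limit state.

Weld metal: throat = 0.707×10 = 7.07 mm, L = 2×188 = 376 mm. φR_n = 0.75 × 0.6 × 480 × 7.07 × 376 = 574.2 kN.
Base metal shear (6 mm plate): yield φR_n = 1.0×0.6×345×6×376 = 467.0 kN; rupture φR_n = 0.75×0.6×450×6×376 = 456.8 kN; take 456.8 kN (rupture).
Governing: min(574.2, 456.8) = 456.8 kN → base-metal shear.

456.8 kN (base-metal shear governs)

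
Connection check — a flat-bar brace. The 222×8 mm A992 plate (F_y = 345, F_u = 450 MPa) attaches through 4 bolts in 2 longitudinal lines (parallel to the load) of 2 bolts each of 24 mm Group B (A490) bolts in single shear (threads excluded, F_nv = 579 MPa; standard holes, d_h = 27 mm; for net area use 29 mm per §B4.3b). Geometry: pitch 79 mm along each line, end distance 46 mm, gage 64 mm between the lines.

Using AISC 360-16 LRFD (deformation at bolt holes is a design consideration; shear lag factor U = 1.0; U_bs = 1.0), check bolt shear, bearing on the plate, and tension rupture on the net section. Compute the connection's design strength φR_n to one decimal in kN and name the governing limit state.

442.8 kN (net-section rupture governs)

Bolt shear: A_b = π(24)²/4 = 452.39 mm². φR_n = 0.75 × 579 × 452.39 × 4 × 1 = 785.8 kN.
Bearing (8 mm plate, F_u = 450 MPa): end bolts L_c = 46 − 27/2 = 32.5, R_n = min(1.2×32.5×8×450, 2.4×24×8×450) = 140.4 kN/bolt; interior L_c = 79 − 27 = 52, R_n = 207.36 kN/bolt. φR_n = 0.75 × (2×140.4 + 2×207.36) = 521.6 kN.
Tension rupture (net): A_n = (222 − 2×29)×8 = 1312 mm² (U = 1.0, A_e = A_n). φR_n = 0.75 × 450 × 1312 = 442.8 kN.
Governing: min(785.8, 521.6, 442.8) = 442.8 kN → net-section rupture.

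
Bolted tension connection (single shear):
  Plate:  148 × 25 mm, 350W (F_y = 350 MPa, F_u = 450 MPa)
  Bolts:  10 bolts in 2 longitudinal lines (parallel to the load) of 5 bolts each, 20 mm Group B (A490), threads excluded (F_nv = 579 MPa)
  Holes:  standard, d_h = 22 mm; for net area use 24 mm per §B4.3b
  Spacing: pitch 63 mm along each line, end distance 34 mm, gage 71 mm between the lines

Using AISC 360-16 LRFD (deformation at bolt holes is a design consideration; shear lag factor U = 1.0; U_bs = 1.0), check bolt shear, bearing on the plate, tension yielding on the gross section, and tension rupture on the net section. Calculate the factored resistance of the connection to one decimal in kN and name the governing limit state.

843.8 kN (net-section rupture governs)

Bolt shear: A_b = π(20)²/4 = 314.16 mm². φR_n = 0.75 × 579 × 314.16 × 10 × 1 = 1364.2 kN.
Bearing (25 mm plate, F_u = 450 MPa): end bolts L_c = 34 − 22/2 = 23, R_n = min(1.2×23×25×450, 2.4×20×25×450) = 310.5 kN/bolt; interior L_c = 63 − 22 = 41, R_n = 540 kN/bolt. φR_n = 0.75 × (2×310.5 + 8×540) = 3705.8 kN.
Tension yield (gross): A_g = 148×25 = 3700 mm². φR_n = 0.90 × 350 × 3700 = 1165.5 kN.
Tension rupture (net): A_n = (148 − 2×24)×25 = 2500 mm² (U = 1.0, A_e = A_n). φR_n = 0.75 × 450 × 2500 = 843.8 kN.
Governing: min(1364.2, 3705.8, 1165.5, 843.8) = 843.8 kN → net-section rupture.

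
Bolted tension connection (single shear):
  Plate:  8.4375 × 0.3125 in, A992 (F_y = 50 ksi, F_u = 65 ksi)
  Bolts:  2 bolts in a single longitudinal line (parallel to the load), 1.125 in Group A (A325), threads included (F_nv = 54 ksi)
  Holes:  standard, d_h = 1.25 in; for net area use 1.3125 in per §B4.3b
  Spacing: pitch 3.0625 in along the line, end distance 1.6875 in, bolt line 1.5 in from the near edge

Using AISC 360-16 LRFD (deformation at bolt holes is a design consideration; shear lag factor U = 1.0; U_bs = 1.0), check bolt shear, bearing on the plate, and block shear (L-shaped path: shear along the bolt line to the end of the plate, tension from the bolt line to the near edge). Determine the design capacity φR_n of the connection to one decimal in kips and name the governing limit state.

38.3 kips (block shear governs)

Bolt shear: A_b = π(1.125)²/4 = 0.99402 in². φR_n = 0.75 × 54 × 0.99402 × 2 × 1 = 80.5 kips.
Bearing (0.3125 in plate, F_u = 65 ksi): end bolts L_c = 1.6875 − 1.25/2 = 1.0625, R_n = min(1.2×1.0625×0.3125×65, 2.4×1.125×0.3125×65) = 25.898 kips/bolt; interior L_c = 3.0625 − 1.25 = 1.8125, R_n = 44.18 kips/bolt. φR_n = 0.75 × (1×25.898 + 1×44.18) = 52.6 kips.
Block shear: shear path 1×[1.6875+1×3.0625] = 1×4.75 in, A_gv = 1.4844, A_nv = 1×(4.75 − 1.5×1.3125)×0.3125 = 0.86914 in²; tension to near edge: (1.5 − 0.5×1.3125)×0.3125 = 0.26367 in². R_n = min(0.6×65×0.86914, 0.6×50×1.4844) + 1.0×65×0.26367 = min(33.896, 44.532) + 17.139 = 51.035 kips. φR_n = 0.75 × 51.035 = 38.3 kips.
Governing: min(80.5, 52.6, 38.3) = 38.3 kips → block shear.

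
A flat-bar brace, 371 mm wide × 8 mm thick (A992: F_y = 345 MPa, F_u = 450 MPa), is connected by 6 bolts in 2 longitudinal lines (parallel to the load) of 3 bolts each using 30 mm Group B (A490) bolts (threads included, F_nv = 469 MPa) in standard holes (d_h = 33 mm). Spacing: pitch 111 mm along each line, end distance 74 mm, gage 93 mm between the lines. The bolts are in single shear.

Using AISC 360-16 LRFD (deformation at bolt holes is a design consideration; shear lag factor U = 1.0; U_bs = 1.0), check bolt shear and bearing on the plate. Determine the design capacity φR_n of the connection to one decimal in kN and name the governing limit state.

Bolt shear: A_b = π(30)²/4 = 706.86 mm². φR_n = 0.75 × 469 × 706.86 × 6 × 1 = 1491.8 kN.
Bearing (8 mm plate, F_u = 450 MPa): end bolts L_c = 74 − 33/2 = 57.5, R_n = min(1.2×57.5×8×450, 2.4×30×8×450) = 248.4 kN/bolt; interior L_c = 111 − 33 = 78, R_n = 259.2 kN/bolt. φR_n = 0.75 × (2×248.4 + 4×259.2) = 1150.2 kN.
Governing: min(1491.8, 1150.2) = 1150.2 kN → bearing.

1150.2 kN (bearing governs)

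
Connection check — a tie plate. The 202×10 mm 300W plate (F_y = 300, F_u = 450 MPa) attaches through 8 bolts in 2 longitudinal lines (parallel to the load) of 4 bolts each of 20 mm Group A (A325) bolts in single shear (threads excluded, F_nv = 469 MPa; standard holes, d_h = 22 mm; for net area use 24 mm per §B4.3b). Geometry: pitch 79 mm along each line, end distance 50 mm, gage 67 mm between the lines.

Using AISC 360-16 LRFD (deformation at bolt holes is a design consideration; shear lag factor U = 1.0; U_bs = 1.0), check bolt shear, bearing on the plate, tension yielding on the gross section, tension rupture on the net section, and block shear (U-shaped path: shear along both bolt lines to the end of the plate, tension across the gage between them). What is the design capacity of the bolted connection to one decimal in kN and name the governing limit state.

519.8 kN (net-section rupture governs)

Bolt shear: A_b = π(20)²/4 = 314.16 mm². φR_n = 0.75 × 469 × 314.16 × 8 × 1 = 884.0 kN.
Bearing (10 mm plate, F_u = 450 MPa): end bolts L_c = 50 − 22/2 = 39, R_n = min(1.2×39×10×450, 2.4×20×10×450) = 210.6 kN/bolt; interior L_c = 79 − 22 = 57, R_n = 216 kN/bolt. φR_n = 0.75 × (2×210.6 + 6×216) = 1287.9 kN.
Tension yield (gross): A_g = 202×10 = 2020 mm². φR_n = 0.90 × 300 × 2020 = 545.4 kN.
Tension rupture (net): A_n = (202 − 2×24)×10 = 1540 mm² (U = 1.0, A_e = A_n). φR_n = 0.75 × 450 × 1540 = 519.8 kN.
Block shear: shear path 2×[50+3×79] = 2×287 mm, A_gv = 5740, A_nv = 2×(287 − 3.5×24)×10 = 4060 mm²; tension across gage: (67 − 1×24)×10 = 430 mm². R_n = min(0.6×450×4060, 0.6×300×5740) + 1.0×450×430 = min(1096.2, 1033.2) + 193.5 = 1226.7 kN. φR_n = 0.75 × 1226.7 = 920.0 kN.
Governing: min(884.0, 1287.9, 545.4, 519.8, 920.0) = 519.8 kN → net-section rupture.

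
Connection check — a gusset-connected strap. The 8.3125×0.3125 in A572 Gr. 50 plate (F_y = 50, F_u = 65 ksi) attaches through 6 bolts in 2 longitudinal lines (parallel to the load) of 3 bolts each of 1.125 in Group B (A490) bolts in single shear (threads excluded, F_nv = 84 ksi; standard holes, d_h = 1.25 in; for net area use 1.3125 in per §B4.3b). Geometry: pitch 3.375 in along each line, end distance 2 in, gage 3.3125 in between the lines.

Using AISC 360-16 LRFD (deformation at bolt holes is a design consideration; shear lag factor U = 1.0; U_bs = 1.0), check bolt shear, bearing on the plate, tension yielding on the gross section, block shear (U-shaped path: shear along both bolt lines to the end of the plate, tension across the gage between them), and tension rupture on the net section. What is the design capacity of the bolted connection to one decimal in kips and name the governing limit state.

86.6 kips (net-section rupture governs)

Bolt shear: A_b = π(1.125)²/4 = 0.99402 in². φR_n = 0.75 × 84 × 0.99402 × 6 × 1 = 375.7 kips.
Bearing (0.3125 in plate, F_u = 65 ksi): end bolts L_c = 2 − 1.25/2 = 1.375, R_n = min(1.2×1.375×0.3125×65, 2.4×1.125×0.3125×65) = 33.516 kips/bolt; interior L_c = 3.375 − 1.25 = 2.125, R_n = 51.797 kips/bolt. φR_n = 0.75 × (2×33.516 + 4×51.797) = 205.7 kips.
Tension yield (gross): A_g = 8.3125×0.3125 = 2.5977 in². φR_n = 0.90 × 50 × 2.5977 = 116.9 kips.
Block shear: shear path 2×[2+2×3.375] = 2×8.75 in, A_gv = 5.4688, A_nv = 2×(8.75 − 2.5×1.3125)×0.3125 = 3.418 in²; tension across gage: (3.3125 − 1×1.3125)×0.3125 = 0.625 in². R_n = min(0.6×65×3.418, 0.6×50×5.4688) + 1.0×65×0.625 = min(133.3, 164.06) + 40.625 = 173.93 kips. φR_n = 0.75 × 173.93 = 130.4 kips.
Tension rupture (net): A_n = (8.3125 − 2×1.3125)×0.3125 = 1.7773 in² (U = 1.0, A_e = A_n). φR_n = 0.75 × 65 × 1.7773 = 86.6 kips.
Governing: min(375.7, 205.7, 116.9, 130.4, 86.6) = 86.6 kips → net-section rupture.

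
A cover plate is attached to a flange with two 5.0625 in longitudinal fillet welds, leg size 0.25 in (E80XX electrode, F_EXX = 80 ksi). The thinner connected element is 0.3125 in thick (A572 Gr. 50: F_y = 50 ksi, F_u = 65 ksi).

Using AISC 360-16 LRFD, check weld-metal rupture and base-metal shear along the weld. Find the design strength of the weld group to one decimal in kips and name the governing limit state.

64.4 kips (weld metal governs)

Weld metal: throat = 0.707×0.25 = 0.17675 in, L = 2×5.0625 = 10.125 in. φR_n = 0.75 × 0.6 × 80 × 0.17675 × 10.125 = 64.4 kips.
Base metal shear (0.3125 in plate): yield φR_n = 1.0×0.6×50×0.3125×10.125 = 94.9 kips; rupture φR_n = 0.75×0.6×65×0.3125×10.125 = 92.5 kips; take 92.5 kips (rupture).
Governing: min(64.4, 92.5) = 64.4 kips → weld metal.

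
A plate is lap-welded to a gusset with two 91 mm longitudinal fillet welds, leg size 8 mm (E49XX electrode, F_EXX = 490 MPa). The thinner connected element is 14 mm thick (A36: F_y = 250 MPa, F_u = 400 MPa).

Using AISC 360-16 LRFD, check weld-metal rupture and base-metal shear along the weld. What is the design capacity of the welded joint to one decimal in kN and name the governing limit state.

Weld metal: throat = 0.707×8 = 5.656 mm, L = 2×91 = 182 mm. φR_n = 0.75 × 0.6 × 490 × 5.656 × 182 = 227.0 kN.
Base metal shear (14 mm plate): yield φR_n = 1.0×0.6×250×14×182 = 382.2 kN; rupture φR_n = 0.75×0.6×400×14×182 = 458.6 kN; take 382.2 kN (yield).
Governing: min(227.0, 382.2) = 227.0 kN → weld metal.

227.0 kN (weld metal governs)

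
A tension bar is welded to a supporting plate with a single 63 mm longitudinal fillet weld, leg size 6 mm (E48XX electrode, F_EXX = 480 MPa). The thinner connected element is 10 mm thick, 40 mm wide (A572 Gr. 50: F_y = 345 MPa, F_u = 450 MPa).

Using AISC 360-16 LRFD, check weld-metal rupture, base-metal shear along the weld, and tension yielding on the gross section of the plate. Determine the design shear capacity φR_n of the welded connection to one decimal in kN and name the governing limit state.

Weld metal: throat = 0.707×6 = 4.242 mm, L = 63 mm. φR_n = 0.75 × 0.6 × 480 × 4.242 × 63 = 57.7 kN.
Base metal shear (10 mm plate): yield φR_n = 1.0×0.6×345×10×63 = 130.4 kN; rupture φR_n = 0.75×0.6×450×10×63 = 127.6 kN; take 127.6 kN (rupture).
Tension yield (gross): A_g = 40×10 = 400 mm². φR_n = 0.90 × 345 × 400 = 124.2 kN.
Governing: min(57.7, 127.6, 124.2) = 57.7 kN → weld metal.

57.7 kN (weld metal governs)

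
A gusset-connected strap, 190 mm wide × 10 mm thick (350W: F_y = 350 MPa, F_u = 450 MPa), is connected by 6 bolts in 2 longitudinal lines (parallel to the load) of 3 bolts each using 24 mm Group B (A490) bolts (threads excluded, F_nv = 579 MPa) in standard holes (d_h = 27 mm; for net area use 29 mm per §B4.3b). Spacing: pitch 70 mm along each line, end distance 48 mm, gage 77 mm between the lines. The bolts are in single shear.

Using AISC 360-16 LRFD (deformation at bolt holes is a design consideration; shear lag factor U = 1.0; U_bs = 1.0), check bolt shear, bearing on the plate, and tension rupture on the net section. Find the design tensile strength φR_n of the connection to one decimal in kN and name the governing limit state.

Bolt shear: A_b = π(24)²/4 = 452.39 mm². φR_n = 0.75 × 579 × 452.39 × 6 × 1 = 1178.7 kN.
Bearing (10 mm plate, F_u = 450 MPa): end bolts L_c = 48 − 27/2 = 34.5, R_n = min(1.2×34.5×10×450, 2.4×24×10×450) = 186.3 kN/bolt; interior L_c = 70 − 27 = 43, R_n = 232.2 kN/bolt. φR_n = 0.75 × (2×186.3 + 4×232.2) = 976.1 kN.
Tension rupture (net): A_n = (190 − 2×29)×10 = 1320 mm² (U = 1.0, A_e = A_n). φR_n = 0.75 × 450 × 1320 = 445.5 kN.
Governing: min(1178.7, 976.1, 445.5) = 445.5 kN → net-section rupture.

445.5 kN (net-section rupture governs)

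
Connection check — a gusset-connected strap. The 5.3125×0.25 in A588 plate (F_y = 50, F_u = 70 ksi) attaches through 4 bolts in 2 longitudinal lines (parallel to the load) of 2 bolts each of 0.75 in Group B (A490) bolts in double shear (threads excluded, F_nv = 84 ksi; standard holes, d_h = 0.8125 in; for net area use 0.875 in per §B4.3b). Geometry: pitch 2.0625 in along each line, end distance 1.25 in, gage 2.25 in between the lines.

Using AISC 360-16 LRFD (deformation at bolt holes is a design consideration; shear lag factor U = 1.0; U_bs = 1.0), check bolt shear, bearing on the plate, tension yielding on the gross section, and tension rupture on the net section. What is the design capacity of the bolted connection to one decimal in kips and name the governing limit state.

Bolt shear: A_b = π(0.75)²/4 = 0.44179 in². φR_n = 0.75 × 84 × 0.44179 × 4 × 2 = 222.7 kips.
Bearing (0.25 in plate, F_u = 70 ksi): end bolts L_c = 1.25 − 0.8125/2 = 0.84375, R_n = min(1.2×0.84375×0.25×70, 2.4×0.75×0.25×70) = 17.719 kips/bolt; interior L_c = 2.0625 − 0.8125 = 1.25, R_n = 26.25 kips/bolt. φR_n = 0.75 × (2×17.719 + 2×26.25) = 66.0 kips.
Tension yield (gross): A_g = 5.3125×0.25 = 1.3281 in². φR_n = 0.90 × 50 × 1.3281 = 59.8 kips.
Tension rupture (net): A_n = (5.3125 − 2×0.875)×0.25 = 0.89063 in² (U = 1.0, A_e = A_n). φR_n = 0.75 × 70 × 0.89063 = 46.8 kips.
Governing: min(222.7, 66.0, 59.8, 46.8) = 46.8 kips → net-section rupture.

46.8 kips (net-section rupture governs)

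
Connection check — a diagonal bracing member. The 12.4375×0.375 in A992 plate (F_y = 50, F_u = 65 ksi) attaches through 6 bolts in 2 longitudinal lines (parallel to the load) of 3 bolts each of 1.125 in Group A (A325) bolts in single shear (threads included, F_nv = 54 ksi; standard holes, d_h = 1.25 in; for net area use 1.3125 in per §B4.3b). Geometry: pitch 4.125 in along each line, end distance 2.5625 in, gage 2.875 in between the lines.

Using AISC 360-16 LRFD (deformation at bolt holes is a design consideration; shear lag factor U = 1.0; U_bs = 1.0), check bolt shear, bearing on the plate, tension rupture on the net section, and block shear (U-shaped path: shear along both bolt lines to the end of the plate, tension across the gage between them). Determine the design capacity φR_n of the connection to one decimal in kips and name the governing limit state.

179.4 kips (net-section rupture governs)

Bolt shear: A_b = π(1.125)²/4 = 0.99402 in². φR_n = 0.75 × 54 × 0.99402 × 6 × 1 = 241.5 kips.
Bearing (0.375 in plate, F_u = 65 ksi): end bolts L_c = 2.5625 − 1.25/2 = 1.9375, R_n = min(1.2×1.9375×0.375×65, 2.4×1.125×0.375×65) = 56.672 kips/bolt; interior L_c = 4.125 − 1.25 = 2.875, R_n = 65.813 kips/bolt. φR_n = 0.75 × (2×56.672 + 4×65.813) = 282.4 kips.
Tension rupture (net): A_n = (12.4375 − 2×1.3125)×0.375 = 3.6797 in² (U = 1.0, A_e = A_n). φR_n = 0.75 × 65 × 3.6797 = 179.4 kips.
Block shear: shear path 2×[2.5625+2×4.125] = 2×10.8125 in, A_gv = 8.1094, A_nv = 2×(10.8125 − 2.5×1.3125)×0.375 = 5.6484 in²; tension across gage: (2.875 − 1×1.3125)×0.375 = 0.58594 in². R_n = min(0.6×65×5.6484, 0.6×50×8.1094) + 1.0×65×0.58594 = min(220.29, 243.28) + 38.086 = 258.38 kips. φR_n = 0.75 × 258.38 = 193.8 kips.
Governing: min(241.5, 282.4, 179.4, 193.8) = 179.4 kips → net-section rupture.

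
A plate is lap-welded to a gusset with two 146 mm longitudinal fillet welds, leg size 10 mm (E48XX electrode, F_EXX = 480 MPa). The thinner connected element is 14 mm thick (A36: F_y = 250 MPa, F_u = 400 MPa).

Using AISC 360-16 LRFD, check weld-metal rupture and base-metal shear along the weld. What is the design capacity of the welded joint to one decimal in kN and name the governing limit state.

Weld metal: throat = 0.707×10 = 7.07 mm, L = 2×146 = 292 mm. φR_n = 0.75 × 0.6 × 480 × 7.07 × 292 = 445.9 kN.
Base metal shear (14 mm plate): yield φR_n = 1.0×0.6×250×14×292 = 613.2 kN; rupture φR_n = 0.75×0.6×400×14×292 = 735.8 kN; take 613.2 kN (yield).
Governing: min(445.9, 613.2) = 445.9 kN → weld metal.

445.9 kN (weld metal governs)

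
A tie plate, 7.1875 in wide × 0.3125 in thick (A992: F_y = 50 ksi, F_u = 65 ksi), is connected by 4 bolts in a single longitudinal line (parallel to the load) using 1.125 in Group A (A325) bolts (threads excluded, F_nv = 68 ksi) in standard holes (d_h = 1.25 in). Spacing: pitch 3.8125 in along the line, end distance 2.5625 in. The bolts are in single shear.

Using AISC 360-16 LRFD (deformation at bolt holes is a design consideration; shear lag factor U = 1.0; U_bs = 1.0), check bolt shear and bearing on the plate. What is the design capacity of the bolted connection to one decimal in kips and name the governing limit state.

Bolt shear: A_b = π(1.125)²/4 = 0.99402 in². φR_n = 0.75 × 68 × 0.99402 × 4 × 1 = 202.8 kips.
Bearing (0.3125 in plate, F_u = 65 ksi): end bolts L_c = 2.5625 − 1.25/2 = 1.9375, R_n = min(1.2×1.9375×0.3125×65, 2.4×1.125×0.3125×65) = 47.227 kips/bolt; interior L_c = 3.8125 − 1.25 = 2.5625, R_n = 54.844 kips/bolt. φR_n = 0.75 × (1×47.227 + 3×54.844) = 158.8 kips.
Governing: min(202.8, 158.8) = 158.8 kips → bearing.

158.8 kips (bearing governs)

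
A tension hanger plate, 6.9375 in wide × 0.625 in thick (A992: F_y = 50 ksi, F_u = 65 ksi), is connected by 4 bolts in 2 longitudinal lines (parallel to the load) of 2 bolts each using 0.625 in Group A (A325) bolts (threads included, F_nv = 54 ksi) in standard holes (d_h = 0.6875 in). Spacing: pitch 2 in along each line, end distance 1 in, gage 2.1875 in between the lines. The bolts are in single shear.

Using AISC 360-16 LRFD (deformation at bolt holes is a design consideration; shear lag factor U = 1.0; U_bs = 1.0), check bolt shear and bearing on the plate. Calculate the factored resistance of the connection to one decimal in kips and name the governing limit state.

Bolt shear: A_b = π(0.625)²/4 = 0.3068 in². φR_n = 0.75 × 54 × 0.3068 × 4 × 1 = 49.7 kips.
Bearing (0.625 in plate, F_u = 65 ksi): end bolts L_c = 1 − 0.6875/2 = 0.65625, R_n = min(1.2×0.65625×0.625×65, 2.4×0.625×0.625×65) = 31.992 kips/bolt; interior L_c = 2 − 0.6875 = 1.3125, R_n = 60.938 kips/bolt. φR_n = 0.75 × (2×31.992 + 2×60.938) = 139.4 kips.
Governing: min(49.7, 139.4) = 49.7 kips → bolt shear.

49.7 kips (bolt shear governs)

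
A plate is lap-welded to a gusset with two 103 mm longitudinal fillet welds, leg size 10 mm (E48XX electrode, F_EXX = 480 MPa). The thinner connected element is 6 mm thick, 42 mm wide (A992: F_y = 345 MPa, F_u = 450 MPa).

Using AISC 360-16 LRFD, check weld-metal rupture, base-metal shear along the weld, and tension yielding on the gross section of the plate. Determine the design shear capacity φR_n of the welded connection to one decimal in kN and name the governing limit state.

78.2 kN (gross-section yield governs)

Weld metal: throat = 0.707×10 = 7.07 mm, L = 2×103 = 206 mm. φR_n = 0.75 × 0.6 × 480 × 7.07 × 206 = 314.6 kN.
Base metal shear (6 mm plate): yield φR_n = 1.0×0.6×345×6×206 = 255.9 kN; rupture φR_n = 0.75×0.6×450×6×206 = 250.3 kN; take 250.3 kN (rupture).
Tension yield (gross): A_g = 42×6 = 252 mm². φR_n = 0.90 × 345 × 252 = 78.2 kN.
Governing: min(314.6, 250.3, 78.2) = 78.2 kN → gross-section yield.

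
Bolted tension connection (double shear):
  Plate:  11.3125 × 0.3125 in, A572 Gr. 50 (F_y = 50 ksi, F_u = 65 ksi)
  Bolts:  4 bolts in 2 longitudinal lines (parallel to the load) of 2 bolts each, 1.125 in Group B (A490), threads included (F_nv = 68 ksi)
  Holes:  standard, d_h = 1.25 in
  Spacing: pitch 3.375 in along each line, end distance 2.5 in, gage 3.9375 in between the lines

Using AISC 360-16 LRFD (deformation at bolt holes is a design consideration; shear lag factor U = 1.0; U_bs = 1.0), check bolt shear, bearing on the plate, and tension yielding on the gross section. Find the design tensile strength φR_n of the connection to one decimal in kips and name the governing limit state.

Bolt shear: A_b = π(1.125)²/4 = 0.99402 in². φR_n = 0.75 × 68 × 0.99402 × 4 × 2 = 405.6 kips.
Bearing (0.3125 in plate, F_u = 65 ksi): end bolts L_c = 2.5 − 1.25/2 = 1.875, R_n = min(1.2×1.875×0.3125×65, 2.4×1.125×0.3125×65) = 45.703 kips/bolt; interior L_c = 3.375 − 1.25 = 2.125, R_n = 51.797 kips/bolt. φR_n = 0.75 × (2×45.703 + 2×51.797) = 146.3 kips.
Tension yield (gross): A_g = 11.3125×0.3125 = 3.5352 in². φR_n = 0.90 × 50 × 3.5352 = 159.1 kips.
Governing: min(405.6, 146.3, 159.1) = 146.3 kips → bearing.

146.3 kips (bearing governs)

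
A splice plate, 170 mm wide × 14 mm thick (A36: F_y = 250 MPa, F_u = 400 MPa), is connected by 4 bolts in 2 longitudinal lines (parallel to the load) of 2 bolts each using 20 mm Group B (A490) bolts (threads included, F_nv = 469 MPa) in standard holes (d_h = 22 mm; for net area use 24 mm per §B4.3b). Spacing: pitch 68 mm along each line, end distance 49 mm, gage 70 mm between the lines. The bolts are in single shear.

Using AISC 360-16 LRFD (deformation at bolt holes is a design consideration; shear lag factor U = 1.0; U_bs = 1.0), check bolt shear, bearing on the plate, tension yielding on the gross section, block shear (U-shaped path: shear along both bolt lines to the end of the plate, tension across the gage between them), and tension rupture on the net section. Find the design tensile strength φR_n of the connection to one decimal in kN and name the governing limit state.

442.0 kN (bolt shear governs)

Bolt shear: A_b = π(20)²/4 = 314.16 mm². φR_n = 0.75 × 469 × 314.16 × 4 × 1 = 442.0 kN.
Bearing (14 mm plate, F_u = 400 MPa): end bolts L_c = 49 − 22/2 = 38, R_n = min(1.2×38×14×400, 2.4×20×14×400) = 255.36 kN/bolt; interior L_c = 68 − 22 = 46, R_n = 268.8 kN/bolt. φR_n = 0.75 × (2×255.36 + 2×268.8) = 786.2 kN.
Tension yield (gross): A_g = 170×14 = 2380 mm². φR_n = 0.90 × 250 × 2380 = 535.5 kN.
Block shear: shear path 2×[49+1×68] = 2×117 mm, A_gv = 3276, A_nv = 2×(117 − 1.5×24)×14 = 2268 mm²; tension across gage: (70 − 1×24)×14 = 644 mm². R_n = min(0.6×400×2268, 0.6×250×3276) + 1.0×400×644 = min(544.32, 491.4) + 257.6 = 749 kN. φR_n = 0.75 × 749 = 561.8 kN.
Tension rupture (net): A_n = (170 − 2×24)×14 = 1708 mm² (U = 1.0, A_e = A_n). φR_n = 0.75 × 400 × 1708 = 512.4 kN.
Governing: min(442.0, 786.2, 535.5, 561.8, 512.4) = 442.0 kN → bolt shear.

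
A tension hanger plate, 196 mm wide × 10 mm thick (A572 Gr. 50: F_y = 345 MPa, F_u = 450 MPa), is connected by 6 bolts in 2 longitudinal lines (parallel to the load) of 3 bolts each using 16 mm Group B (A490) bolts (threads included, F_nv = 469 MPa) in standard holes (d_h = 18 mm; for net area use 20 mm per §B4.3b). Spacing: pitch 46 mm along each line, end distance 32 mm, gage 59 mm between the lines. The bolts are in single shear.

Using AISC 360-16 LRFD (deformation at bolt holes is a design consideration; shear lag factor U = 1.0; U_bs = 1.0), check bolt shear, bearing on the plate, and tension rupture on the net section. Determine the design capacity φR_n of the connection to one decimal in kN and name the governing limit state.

Bolt shear: A_b = π(16)²/4 = 201.06 mm². φR_n = 0.75 × 469 × 201.06 × 6 × 1 = 424.3 kN.
Bearing (10 mm plate, F_u = 450 MPa): end bolts L_c = 32 − 18/2 = 23, R_n = min(1.2×23×10×450, 2.4×16×10×450) = 124.2 kN/bolt; interior L_c = 46 − 18 = 28, R_n = 151.2 kN/bolt. φR_n = 0.75 × (2×124.2 + 4×151.2) = 639.9 kN.
Tension rupture (net): A_n = (196 − 2×20)×10 = 1560 mm² (U = 1.0, A_e = A_n). φR_n = 0.75 × 450 × 1560 = 526.5 kN.
Governing: min(424.3, 639.9, 526.5) = 424.3 kN → bolt shear.

424.3 kN (bolt shear governs)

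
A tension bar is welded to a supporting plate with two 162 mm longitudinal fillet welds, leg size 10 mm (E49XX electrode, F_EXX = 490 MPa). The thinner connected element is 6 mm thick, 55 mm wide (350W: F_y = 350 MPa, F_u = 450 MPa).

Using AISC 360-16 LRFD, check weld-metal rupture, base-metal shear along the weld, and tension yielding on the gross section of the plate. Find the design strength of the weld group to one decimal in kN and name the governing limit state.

104.0 kN (gross-section yield governs)

Weld metal: throat = 0.707×10 = 7.07 mm, L = 2×162 = 324 mm. φR_n = 0.75 × 0.6 × 490 × 7.07 × 324 = 505.1 kN.
Base metal shear (6 mm plate): yield φR_n = 1.0×0.6×350×6×324 = 408.2 kN; rupture φR_n = 0.75×0.6×450×6×324 = 393.7 kN; take 393.7 kN (rupture).
Tension yield (gross): A_g = 55×6 = 330 mm². φR_n = 0.90 × 350 × 330 = 104.0 kN.
Governing: min(505.1, 393.7, 104.0) = 104.0 kN → gross-section yield.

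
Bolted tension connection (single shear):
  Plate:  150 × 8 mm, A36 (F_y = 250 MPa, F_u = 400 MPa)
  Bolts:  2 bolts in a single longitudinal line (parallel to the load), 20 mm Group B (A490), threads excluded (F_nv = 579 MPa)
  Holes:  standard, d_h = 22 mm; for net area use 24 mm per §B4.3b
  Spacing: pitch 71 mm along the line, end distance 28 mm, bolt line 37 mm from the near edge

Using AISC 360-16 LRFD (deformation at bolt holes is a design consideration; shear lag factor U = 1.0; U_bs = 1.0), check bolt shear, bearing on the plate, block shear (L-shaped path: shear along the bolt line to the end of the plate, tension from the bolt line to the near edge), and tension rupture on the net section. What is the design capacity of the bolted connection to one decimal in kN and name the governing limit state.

149.1 kN (block shear governs)

Bolt shear: A_b = π(20)²/4 = 314.16 mm². φR_n = 0.75 × 579 × 314.16 × 2 × 1 = 272.8 kN.
Bearing (8 mm plate, F_u = 400 MPa): end bolts L_c = 28 − 22/2 = 17, R_n = min(1.2×17×8×400, 2.4×20×8×400) = 65.28 kN/bolt; interior L_c = 71 − 22 = 49, R_n = 153.6 kN/bolt. φR_n = 0.75 × (1×65.28 + 1×153.6) = 164.2 kN.
Block shear: shear path 1×[28+1×71] = 1×99 mm, A_gv = 792, A_nv = 1×(99 − 1.5×24)×8 = 504 mm²; tension to near edge: (37 − 0.5×24)×8 = 200 mm². R_n = min(0.6×400×504, 0.6×250×792) + 1.0×400×200 = min(120.96, 118.8) + 80 = 198.8 kN. φR_n = 0.75 × 198.8 = 149.1 kN.
Tension rupture (net): A_n = (150 − 1×24)×8 = 1008 mm² (U = 1.0, A_e = A_n). φR_n = 0.75 × 400 × 1008 = 302.4 kN.
Governing: min(272.8, 164.2, 149.1, 302.4) = 149.1 kN → block shear.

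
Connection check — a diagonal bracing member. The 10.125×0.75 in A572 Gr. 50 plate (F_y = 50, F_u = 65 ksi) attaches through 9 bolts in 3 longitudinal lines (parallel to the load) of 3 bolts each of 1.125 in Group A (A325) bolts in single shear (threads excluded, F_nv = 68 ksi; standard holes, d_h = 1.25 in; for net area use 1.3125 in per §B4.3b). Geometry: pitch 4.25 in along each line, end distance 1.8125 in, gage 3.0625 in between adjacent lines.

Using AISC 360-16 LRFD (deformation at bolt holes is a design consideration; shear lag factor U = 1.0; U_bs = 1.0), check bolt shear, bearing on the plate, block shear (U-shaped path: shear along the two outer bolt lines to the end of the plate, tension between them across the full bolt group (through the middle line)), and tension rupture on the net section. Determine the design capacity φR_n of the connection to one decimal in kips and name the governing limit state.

226.2 kips (net-section rupture governs)

Bolt shear: A_b = π(1.125)²/4 = 0.99402 in². φR_n = 0.75 × 68 × 0.99402 × 9 × 1 = 456.3 kips.
Bearing (0.75 in plate, F_u = 65 ksi): end bolts L_c = 1.8125 − 1.25/2 = 1.1875, R_n = min(1.2×1.1875×0.75×65, 2.4×1.125×0.75×65) = 69.469 kips/bolt; interior L_c = 4.25 − 1.25 = 3, R_n = 131.63 kips/bolt. φR_n = 0.75 × (3×69.469 + 6×131.63) = 748.6 kips.
Block shear: shear path 2×[1.8125+2×4.25] = 2×10.3125 in, A_gv = 15.469, A_nv = 2×(10.3125 − 2.5×1.3125)×0.75 = 10.547 in²; tension across gage: (6.125 − 2×1.3125)×0.75 = 2.625 in². R_n = min(0.6×65×10.547, 0.6×50×15.469) + 1.0×65×2.625 = min(411.33, 464.07) + 170.63 = 581.96 kips. φR_n = 0.75 × 581.96 = 436.5 kips.
Tension rupture (net): A_n = (10.125 − 3×1.3125)×0.75 = 4.6406 in² (U = 1.0, A_e = A_n). φR_n = 0.75 × 65 × 4.6406 = 226.2 kips.
Governing: min(456.3, 748.6, 436.5, 226.2) = 226.2 kips → net-section rupture.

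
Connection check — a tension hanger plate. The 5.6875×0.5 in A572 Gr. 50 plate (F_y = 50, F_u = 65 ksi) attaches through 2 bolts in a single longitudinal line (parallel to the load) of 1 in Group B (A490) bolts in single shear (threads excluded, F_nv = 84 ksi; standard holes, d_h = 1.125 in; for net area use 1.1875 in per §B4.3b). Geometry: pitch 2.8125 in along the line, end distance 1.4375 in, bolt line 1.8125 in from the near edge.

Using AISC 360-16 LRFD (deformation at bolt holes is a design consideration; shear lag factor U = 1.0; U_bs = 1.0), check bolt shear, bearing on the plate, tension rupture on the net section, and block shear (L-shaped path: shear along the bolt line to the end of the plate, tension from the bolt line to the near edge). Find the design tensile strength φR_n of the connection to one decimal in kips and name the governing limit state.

Bolt shear: A_b = π(1)²/4 = 0.7854 in². φR_n = 0.75 × 84 × 0.7854 × 2 × 1 = 99.0 kips.
Bearing (0.5 in plate, F_u = 65 ksi): end bolts L_c = 1.4375 − 1.125/2 = 0.875, R_n = min(1.2×0.875×0.5×65, 2.4×1×0.5×65) = 34.125 kips/bolt; interior L_c = 2.8125 − 1.125 = 1.6875, R_n = 65.813 kips/bolt. φR_n = 0.75 × (1×34.125 + 1×65.813) = 75.0 kips.
Tension rupture (net): A_n = (5.6875 − 1×1.1875)×0.5 = 2.25 in² (U = 1.0, A_e = A_n). φR_n = 0.75 × 65 × 2.25 = 109.7 kips.
Block shear: shear path 1×[1.4375+1×2.8125] = 1×4.25 in, A_gv = 2.125, A_nv = 1×(4.25 − 1.5×1.1875)×0.5 = 1.2344 in²; tension to near edge: (1.8125 − 0.5×1.1875)×0.5 = 0.60938 in². R_n = min(0.6×65×1.2344, 0.6×50×2.125) + 1.0×65×0.60938 = min(48.142, 63.75) + 39.61 = 87.752 kips. φR_n = 0.75 × 87.752 = 65.8 kips.
Governing: min(99.0, 75.0, 109.7, 65.8) = 65.8 kips → block shear.

65.8 kips (block shear governs)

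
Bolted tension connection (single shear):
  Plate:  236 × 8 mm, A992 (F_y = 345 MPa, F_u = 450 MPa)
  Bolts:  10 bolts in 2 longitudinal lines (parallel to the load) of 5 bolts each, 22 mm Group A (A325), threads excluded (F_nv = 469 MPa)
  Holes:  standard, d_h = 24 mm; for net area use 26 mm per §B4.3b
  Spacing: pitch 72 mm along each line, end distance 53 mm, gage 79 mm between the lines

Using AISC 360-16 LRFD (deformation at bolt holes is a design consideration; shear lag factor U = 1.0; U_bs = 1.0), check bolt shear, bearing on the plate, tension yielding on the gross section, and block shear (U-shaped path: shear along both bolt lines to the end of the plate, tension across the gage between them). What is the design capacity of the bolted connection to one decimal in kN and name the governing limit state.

Bolt shear: A_b = π(22)²/4 = 380.13 mm². φR_n = 0.75 × 469 × 380.13 × 10 × 1 = 1337.1 kN.
Bearing (8 mm plate, F_u = 450 MPa): end bolts L_c = 53 − 24/2 = 41, R_n = min(1.2×41×8×450, 2.4×22×8×450) = 177.12 kN/bolt; interior L_c = 72 − 24 = 48, R_n = 190.08 kN/bolt. φR_n = 0.75 × (2×177.12 + 8×190.08) = 1406.2 kN.
Tension yield (gross): A_g = 236×8 = 1888 mm². φR_n = 0.90 × 345 × 1888 = 586.2 kN.
Block shear: shear path 2×[53+4×72] = 2×341 mm, A_gv = 5456, A_nv = 2×(341 − 4.5×26)×8 = 3584 mm²; tension across gage: (79 − 1×26)×8 = 424 mm². R_n = min(0.6×450×3584, 0.6×345×5456) + 1.0×450×424 = min(967.68, 1129.4) + 190.8 = 1158.5 kN. φR_n = 0.75 × 1158.5 = 868.9 kN.
Governing: min(1337.1, 1406.2, 586.2, 868.9) = 586.2 kN → gross-section yield.

586.2 kN (gross-section yield governs)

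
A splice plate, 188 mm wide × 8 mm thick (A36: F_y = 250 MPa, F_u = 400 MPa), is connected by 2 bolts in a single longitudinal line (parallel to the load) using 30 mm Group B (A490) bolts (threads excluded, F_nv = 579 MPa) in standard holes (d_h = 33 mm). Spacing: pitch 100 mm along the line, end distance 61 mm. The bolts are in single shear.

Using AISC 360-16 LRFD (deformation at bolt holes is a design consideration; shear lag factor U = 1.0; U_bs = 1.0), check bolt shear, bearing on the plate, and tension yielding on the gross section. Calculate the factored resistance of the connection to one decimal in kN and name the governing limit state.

301.0 kN (bearing governs)

Bolt shear: A_b = π(30)²/4 = 706.86 mm². φR_n = 0.75 × 579 × 706.86 × 2 × 1 = 613.9 kN.
Bearing (8 mm plate, F_u = 400 MPa): end bolts L_c = 61 − 33/2 = 44.5, R_n = min(1.2×44.5×8×400, 2.4×30×8×400) = 170.88 kN/bolt; interior L_c = 100 − 33 = 67, R_n = 230.4 kN/bolt. φR_n = 0.75 × (1×170.88 + 1×230.4) = 301.0 kN.
Tension yield (gross): A_g = 188×8 = 1504 mm². φR_n = 0.90 × 250 × 1504 = 338.4 kN.
Governing: min(613.9, 301.0, 338.4) = 301.0 kN → bearing.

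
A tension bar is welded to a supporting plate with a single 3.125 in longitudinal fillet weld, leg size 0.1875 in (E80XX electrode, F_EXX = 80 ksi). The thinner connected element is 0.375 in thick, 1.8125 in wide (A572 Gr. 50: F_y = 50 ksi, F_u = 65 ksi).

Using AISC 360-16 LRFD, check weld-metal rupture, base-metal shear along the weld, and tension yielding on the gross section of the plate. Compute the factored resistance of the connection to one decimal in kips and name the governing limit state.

Weld metal: throat = 0.707×0.1875 = 0.13256 in, L = 3.125 in. φR_n = 0.75 × 0.6 × 80 × 0.13256 × 3.125 = 14.9 kips.
Base metal shear (0.375 in plate): yield φR_n = 1.0×0.6×50×0.375×3.125 = 35.2 kips; rupture φR_n = 0.75×0.6×65×0.375×3.125 = 34.3 kips; take 34.3 kips (rupture).
Tension yield (gross): A_g = 1.8125×0.375 = 0.67969 in². φR_n = 0.90 × 50 × 0.67969 = 30.6 kips.
Governing: min(14.9, 34.3, 30.6) = 14.9 kips → weld metal.

14.9 kips (weld metal governs)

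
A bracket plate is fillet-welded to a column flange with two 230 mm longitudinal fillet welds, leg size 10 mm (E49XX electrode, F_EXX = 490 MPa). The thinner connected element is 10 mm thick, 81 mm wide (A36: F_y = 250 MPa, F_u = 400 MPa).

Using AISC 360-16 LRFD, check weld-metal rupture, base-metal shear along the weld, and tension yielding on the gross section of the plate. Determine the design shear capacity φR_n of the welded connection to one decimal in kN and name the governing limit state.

182.3 kN (gross-section yield governs)

Weld metal: throat = 0.707×10 = 7.07 mm, L = 2×230 = 460 mm. φR_n = 0.75 × 0.6 × 490 × 7.07 × 460 = 717.1 kN.
Base metal shear (10 mm plate): yield φR_n = 1.0×0.6×250×10×460 = 690.0 kN; rupture φR_n = 0.75×0.6×400×10×460 = 828.0 kN; take 690.0 kN (yield).
Tension yield (gross): A_g = 81×10 = 810 mm². φR_n = 0.90 × 250 × 810 = 182.3 kN.
Governing: min(717.1, 690.0, 182.3) = 182.3 kN → gross-section yield.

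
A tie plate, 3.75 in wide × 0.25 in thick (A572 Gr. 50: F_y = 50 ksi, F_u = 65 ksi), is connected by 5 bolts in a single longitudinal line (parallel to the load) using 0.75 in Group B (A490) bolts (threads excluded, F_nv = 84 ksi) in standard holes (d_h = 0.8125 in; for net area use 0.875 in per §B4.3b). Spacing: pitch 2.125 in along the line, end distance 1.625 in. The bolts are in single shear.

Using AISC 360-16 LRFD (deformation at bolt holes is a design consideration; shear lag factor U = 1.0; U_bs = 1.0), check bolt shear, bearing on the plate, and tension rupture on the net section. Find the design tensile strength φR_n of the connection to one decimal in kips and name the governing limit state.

35.0 kips (net-section rupture governs)

Bolt shear: A_b = π(0.75)²/4 = 0.44179 in². φR_n = 0.75 × 84 × 0.44179 × 5 × 1 = 139.2 kips.
Bearing (0.25 in plate, F_u = 65 ksi): end bolts L_c = 1.625 − 0.8125/2 = 1.21875, R_n = min(1.2×1.21875×0.25×65, 2.4×0.75×0.25×65) = 23.766 kips/bolt; interior L_c = 2.125 − 0.8125 = 1.3125, R_n = 25.594 kips/bolt. φR_n = 0.75 × (1×23.766 + 4×25.594) = 94.6 kips.
Tension rupture (net): A_n = (3.75 − 1×0.875)×0.25 = 0.71875 in² (U = 1.0, A_e = A_n). φR_n = 0.75 × 65 × 0.71875 = 35.0 kips.
Governing: min(139.2, 94.6, 35.0) = 35.0 kips → net-section rupture.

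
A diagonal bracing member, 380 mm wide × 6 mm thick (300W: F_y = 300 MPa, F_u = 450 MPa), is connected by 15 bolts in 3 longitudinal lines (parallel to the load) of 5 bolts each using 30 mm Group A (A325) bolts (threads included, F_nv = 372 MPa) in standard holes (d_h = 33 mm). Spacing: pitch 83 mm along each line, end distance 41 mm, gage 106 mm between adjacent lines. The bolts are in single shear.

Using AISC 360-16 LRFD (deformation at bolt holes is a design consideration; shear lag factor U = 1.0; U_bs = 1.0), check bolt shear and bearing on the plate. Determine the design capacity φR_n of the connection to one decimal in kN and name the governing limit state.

1636.6 kN (bearing governs)

Bolt shear: A_b = π(30)²/4 = 706.86 mm². φR_n = 0.75 × 372 × 706.86 × 15 × 1 = 2958.2 kN.
Bearing (6 mm plate, F_u = 450 MPa): end bolts L_c = 41 − 33/2 = 24.5, R_n = min(1.2×24.5×6×450, 2.4×30×6×450) = 79.38 kN/bolt; interior L_c = 83 − 33 = 50, R_n = 162 kN/bolt. φR_n = 0.75 × (3×79.38 + 12×162) = 1636.6 kN.
Governing: min(2958.2, 1636.6) = 1636.6 kN → bearing.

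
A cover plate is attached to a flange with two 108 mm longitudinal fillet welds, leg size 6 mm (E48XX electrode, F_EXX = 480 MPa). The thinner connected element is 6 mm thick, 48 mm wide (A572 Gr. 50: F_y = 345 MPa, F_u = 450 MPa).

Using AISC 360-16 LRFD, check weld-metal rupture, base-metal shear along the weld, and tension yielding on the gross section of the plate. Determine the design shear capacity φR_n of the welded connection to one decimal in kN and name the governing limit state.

89.4 kN (gross-section yield governs)

Weld metal: throat = 0.707×6 = 4.242 mm, L = 2×108 = 216 mm. φR_n = 0.75 × 0.6 × 480 × 4.242 × 216 = 197.9 kN.
Base metal shear (6 mm plate): yield φR_n = 1.0×0.6×345×6×216 = 268.3 kN; rupture φR_n = 0.75×0.6×450×6×216 = 262.4 kN; take 262.4 kN (rupture).
Tension yield (gross): A_g = 48×6 = 288 mm². φR_n = 0.90 × 345 × 288 = 89.4 kN.
Governing: min(197.9, 262.4, 89.4) = 89.4 kN → gross-section yield.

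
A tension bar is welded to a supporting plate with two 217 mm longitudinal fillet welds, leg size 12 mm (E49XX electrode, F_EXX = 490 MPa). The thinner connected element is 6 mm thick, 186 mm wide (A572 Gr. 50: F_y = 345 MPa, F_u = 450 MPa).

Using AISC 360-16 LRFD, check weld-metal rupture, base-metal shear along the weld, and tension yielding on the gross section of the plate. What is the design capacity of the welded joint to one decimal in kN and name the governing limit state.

346.5 kN (gross-section yield governs)

Weld metal: throat = 0.707×12 = 8.484 mm, L = 2×217 = 434 mm. φR_n = 0.75 × 0.6 × 490 × 8.484 × 434 = 811.9 kN.
Base metal shear (6 mm plate): yield φR_n = 1.0×0.6×345×6×434 = 539.0 kN; rupture φR_n = 0.75×0.6×450×6×434 = 527.3 kN; take 527.3 kN (rupture).
Tension yield (gross): A_g = 186×6 = 1116 mm². φR_n = 0.90 × 345 × 1116 = 346.5 kN.
Governing: min(811.9, 527.3, 346.5) = 346.5 kN → gross-section yield.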